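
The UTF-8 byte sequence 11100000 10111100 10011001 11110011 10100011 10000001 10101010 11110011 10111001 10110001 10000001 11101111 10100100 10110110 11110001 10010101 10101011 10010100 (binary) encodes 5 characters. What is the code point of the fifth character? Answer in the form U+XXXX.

Offset 0: leading byte 0xE0 = 11100000 → 3-byte char #1 = E0 BC 99.
Offset 3: leading byte 0xF3 = 11110011 → 4-byte char #2 = F3 A3 81 AA.
Offset 7: leading byte 0xF3 = 11110011 → 4-byte char #3 = F3 B9 B1 81.
Offset 11: leading byte 0xEF = 11101111 → 3-byte char #4 = EF A4 B6.
Offset 14: leading byte 0xF1 = 11110001 → 4-byte char #5 = F1 95 AB 94.
Leading byte 0xF1 = 11110001 matches 11110xxx → 4-byte sequence.
Byte 1: 0xF1 = 11110001, payload 001 (3 bits).
Byte 2: 0x95 = 10010101 (10xxxxxx ✓), payload 010101.
Byte 3: 0xAB = 10101011 (10xxxxxx ✓), payload 101011.
Byte 4: 0x94 = 10010100 (10xxxxxx ✓), payload 010100.
Concatenate: 001010101101011010100 = 0x55AD4 (21 bits → U+55AD4).

U+55AD4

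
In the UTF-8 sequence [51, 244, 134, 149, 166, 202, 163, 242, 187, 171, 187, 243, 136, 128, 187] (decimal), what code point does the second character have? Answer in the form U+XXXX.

Offset 0: leading byte 0x33 = 00110011 → 1-byte char #1 = 33.
Offset 1: leading byte 0xF4 = 11110100 → 4-byte char #2 = F4 86 95 A6.
Leading byte 0xF4 = 11110100 matches 11110xxx → 4-byte sequence.
Byte 1: 0xF4 = 11110100, payload 100 (3 bits).
Byte 2: 0x86 = 10000110 (10xxxxxx ✓), payload 000110.
Byte 3: 0x95 = 10010101 (10xxxxxx ✓), payload 010101.
Byte 4: 0xA6 = 10100110 (10xxxxxx ✓), payload 100110.
Concatenate: 100000110010101100110 = 0x106566 (21 bits → U+106566).

U+106566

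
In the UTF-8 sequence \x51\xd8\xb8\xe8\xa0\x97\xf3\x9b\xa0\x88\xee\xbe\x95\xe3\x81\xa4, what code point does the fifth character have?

Offset 0: leading byte 0x51 = 01010001 → 1-byte char #1 = 51.
Offset 1: leading byte 0xD8 = 11011000 → 2-byte char #2 = D8 B8.
Offset 3: leading byte 0xE8 = 11101000 → 3-byte char #3 = E8 A0 97.
Offset 6: leading byte 0xF3 = 11110011 → 4-byte char #4 = F3 9B A0 88.
Offset 10: leading byte 0xEE = 11101110 → 3-byte char #5 = EE BE 95.
Leading byte 0xEE = 11101110 matches 1110xxxx → 3-byte sequence.
Byte 1: 0xEE = 11101110, payload 1110 (4 bits).
Byte 2: 0xBE = 10111110 (10xxxxxx ✓), payload 111110.
Byte 3: 0x95 = 10010101 (10xxxxxx ✓), payload 010101.
Concatenate: 1110111110010101 = 0xEF95 (16 bits → U+EF95).

U+EF95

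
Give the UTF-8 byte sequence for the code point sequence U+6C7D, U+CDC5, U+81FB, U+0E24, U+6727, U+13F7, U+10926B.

E6 B1 BD EC B7 85 E8 87 BB E0 B8 A4 E6 9C A7 E1 8F B7 F4 89 89 AB

U+6C7D: 3-byte form → E6 B1 BD.
U+CDC5: 3-byte form → EC B7 85.
U+81FB: 3-byte form → E8 87 BB.
U+0E24: 3-byte form → E0 B8 A4.
U+6727: 3-byte form → E6 9C A7.
U+13F7: 3-byte form → E1 8F B7.
U+10926B: 4-byte form → F4 89 89 AB.
Concatenated (22 bytes): E6 B1 BD EC B7 85 E8 87 BB E0 B8 A4 E6 9C A7 E1 8F B7 F4 89 89 AB.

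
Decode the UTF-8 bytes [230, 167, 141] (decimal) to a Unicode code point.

Leading byte 0xE6 = 11100110 matches 1110xxxx → 3-byte sequence.
Byte 1: 0xE6 = 11100110, payload 0110 (4 bits).
Byte 2: 0xA7 = 10100111 (10xxxxxx ✓), payload 100111.
Byte 3: 0x8D = 10001101 (10xxxxxx ✓), payload 001101.
Concatenate: 0110100111001101 = 0x69CD (16 bits → U+69CD).

U+69CD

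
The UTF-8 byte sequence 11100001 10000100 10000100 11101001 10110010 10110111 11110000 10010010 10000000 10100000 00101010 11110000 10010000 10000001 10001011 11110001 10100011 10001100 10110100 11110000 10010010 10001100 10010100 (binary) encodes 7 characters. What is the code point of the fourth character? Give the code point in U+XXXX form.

Offset 0: leading byte 0xE1 = 11100001 → 3-byte char #1 = E1 84 84.
Offset 3: leading byte 0xE9 = 11101001 → 3-byte char #2 = E9 B2 B7.
Offset 6: leading byte 0xF0 = 11110000 → 4-byte char #3 = F0 92 80 A0.
Offset 10: leading byte 0x2A = 00101010 → 1-byte char #4 = 2A.
Leading byte 0x2A = 00101010 matches 0xxxxxxx → 1-byte sequence.
Byte 1: 0x2A = 00101010, payload 0101010 (7 bits).
Concatenate: 0101010 = 0x2A (7 bits → U+002A).

U+002A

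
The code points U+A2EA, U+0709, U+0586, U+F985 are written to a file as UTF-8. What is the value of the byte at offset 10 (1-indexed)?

1-indexed offset 10 is 0-indexed offset 9.
U+A2EA → 3-byte form EA 8B AA at offsets 0–2.
U+0709 → 2-byte form DC 89 at offsets 3–4.
U+0586 → 2-byte form D6 86 at offsets 5–6.
U+F985 → 3-byte form EF A6 85 at offsets 7–9.
Offset 9 falls in char 4's range; it's byte 3 of EF A6 85 = 0x85.

0x85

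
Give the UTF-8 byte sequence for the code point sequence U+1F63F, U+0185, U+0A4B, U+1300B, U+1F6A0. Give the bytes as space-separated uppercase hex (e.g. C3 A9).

U+1F63F: 4-byte form → F0 9F 98 BF.
U+0185: 2-byte form → C6 85.
U+0A4B: 3-byte form → E0 A9 8B.
U+1300B: 4-byte form → F0 93 80 8B.
U+1F6A0: 4-byte form → F0 9F 9A A0.
Concatenated (17 bytes): F0 9F 98 BF C6 85 E0 A9 8B F0 93 80 8B F0 9F 9A A0.

F0 9F 98 BF C6 85 E0 A9 8B F0 93 80 8B F0 9F 9A A0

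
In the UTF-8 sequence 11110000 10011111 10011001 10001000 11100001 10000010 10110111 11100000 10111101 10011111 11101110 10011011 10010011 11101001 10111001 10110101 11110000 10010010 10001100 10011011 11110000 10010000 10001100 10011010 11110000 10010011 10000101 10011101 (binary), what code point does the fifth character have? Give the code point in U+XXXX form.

U+9E75

Offset 0: leading byte 0xF0 = 11110000 → 4-byte char #1 = F0 9F 99 88.
Offset 4: leading byte 0xE1 = 11100001 → 3-byte char #2 = E1 82 B7.
Offset 7: leading byte 0xE0 = 11100000 → 3-byte char #3 = E0 BD 9F.
Offset 10: leading byte 0xEE = 11101110 → 3-byte char #4 = EE 9B 93.
Offset 13: leading byte 0xE9 = 11101001 → 3-byte char #5 = E9 B9 B5.
Leading byte 0xE9 = 11101001 matches 1110xxxx → 3-byte sequence.
Byte 1: 0xE9 = 11101001, payload 1001 (4 bits).
Byte 2: 0xB9 = 10111001 (10xxxxxx ✓), payload 111001.
Byte 3: 0xB5 = 10110101 (10xxxxxx ✓), payload 110101.
Concatenate: 1001111001110101 = 0x9E75 (16 bits → U+9E75).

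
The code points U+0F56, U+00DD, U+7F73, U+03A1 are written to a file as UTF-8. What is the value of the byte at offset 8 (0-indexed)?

0xCE

U+0F56 → 3-byte form E0 BD 96 at offsets 0–2.
U+00DD → 2-byte form C3 9D at offsets 3–4.
U+7F73 → 3-byte form E7 BD B3 at offsets 5–7.
U+03A1 → 2-byte form CE A1 at offsets 8–9.
Offset 8 falls in char 4's range; it's byte 1 of CE A1 = 0xCE.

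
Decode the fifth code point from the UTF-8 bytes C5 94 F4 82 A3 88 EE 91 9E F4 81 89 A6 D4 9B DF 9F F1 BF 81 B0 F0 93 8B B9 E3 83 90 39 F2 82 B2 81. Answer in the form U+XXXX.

Offset 0: leading byte 0xC5 = 11000101 → 2-byte char #1 = C5 94.
Offset 2: leading byte 0xF4 = 11110100 → 4-byte char #2 = F4 82 A3 88.
Offset 6: leading byte 0xEE = 11101110 → 3-byte char #3 = EE 91 9E.
Offset 9: leading byte 0xF4 = 11110100 → 4-byte char #4 = F4 81 89 A6.
Offset 13: leading byte 0xD4 = 11010100 → 2-byte char #5 = D4 9B.
Leading byte 0xD4 = 11010100 matches 110xxxxx → 2-byte sequence.
Byte 1: 0xD4 = 11010100, payload 10100 (5 bits).
Byte 2: 0x9B = 10011011 (10xxxxxx ✓), payload 011011.
Concatenate: 10100011011 = 0x51B (11 bits → U+051B).

U+051B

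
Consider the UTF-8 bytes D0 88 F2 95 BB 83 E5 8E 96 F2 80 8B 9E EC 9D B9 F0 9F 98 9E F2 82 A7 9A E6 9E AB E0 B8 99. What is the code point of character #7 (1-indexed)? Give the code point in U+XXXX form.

U+829DA

Offset 0: leading byte 0xD0 = 11010000 → 2-byte char #1 = D0 88.
Offset 2: leading byte 0xF2 = 11110010 → 4-byte char #2 = F2 95 BB 83.
Offset 6: leading byte 0xE5 = 11100101 → 3-byte char #3 = E5 8E 96.
Offset 9: leading byte 0xF2 = 11110010 → 4-byte char #4 = F2 80 8B 9E.
Offset 13: leading byte 0xEC = 11101100 → 3-byte char #5 = EC 9D B9.
Offset 16: leading byte 0xF0 = 11110000 → 4-byte char #6 = F0 9F 98 9E.
Offset 20: leading byte 0xF2 = 11110010 → 4-byte char #7 = F2 82 A7 9A.
Leading byte 0xF2 = 11110010 matches 11110xxx → 4-byte sequence.
Byte 1: 0xF2 = 11110010, payload 010 (3 bits).
Byte 2: 0x82 = 10000010 (10xxxxxx ✓), payload 000010.
Byte 3: 0xA7 = 10100111 (10xxxxxx ✓), payload 100111.
Byte 4: 0x9A = 10011010 (10xxxxxx ✓), payload 011010.
Concatenate: 010000010100111011010 = 0x829DA (21 bits → U+829DA).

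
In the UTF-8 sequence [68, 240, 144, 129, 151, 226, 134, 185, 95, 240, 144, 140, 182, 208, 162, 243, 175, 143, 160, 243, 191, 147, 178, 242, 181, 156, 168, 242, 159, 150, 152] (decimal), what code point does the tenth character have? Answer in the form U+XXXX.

Offset 0: leading byte 0x44 = 01000100 → 1-byte char #1 = 44.
Offset 1: leading byte 0xF0 = 11110000 → 4-byte char #2 = F0 90 81 97.
Offset 5: leading byte 0xE2 = 11100010 → 3-byte char #3 = E2 86 B9.
Offset 8: leading byte 0x5F = 01011111 → 1-byte char #4 = 5F.
Offset 9: leading byte 0xF0 = 11110000 → 4-byte char #5 = F0 90 8C B6.
Offset 13: leading byte 0xD0 = 11010000 → 2-byte char #6 = D0 A2.
Offset 15: leading byte 0xF3 = 11110011 → 4-byte char #7 = F3 AF 8F A0.
Offset 19: leading byte 0xF3 = 11110011 → 4-byte char #8 = F3 BF 93 B2.
Offset 23: leading byte 0xF2 = 11110010 → 4-byte char #9 = F2 B5 9C A8.
Offset 27: leading byte 0xF2 = 11110010 → 4-byte char #10 = F2 9F 96 98.
Leading byte 0xF2 = 11110010 matches 11110xxx → 4-byte sequence.
Byte 1: 0xF2 = 11110010, payload 010 (3 bits).
Byte 2: 0x9F = 10011111 (10xxxxxx ✓), payload 011111.
Byte 3: 0x96 = 10010110 (10xxxxxx ✓), payload 010110.
Byte 4: 0x98 = 10011000 (10xxxxxx ✓), payload 011000.
Concatenate: 010011111010110011000 = 0x9F598 (21 bits → U+9F598).

U+9F598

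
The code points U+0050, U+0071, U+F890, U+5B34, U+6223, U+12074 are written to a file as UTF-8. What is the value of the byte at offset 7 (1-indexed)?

1-indexed offset 7 is 0-indexed offset 6.
U+0050 → 1-byte form 50 at offsets 0–0.
U+0071 → 1-byte form 71 at offsets 1–1.
U+F890 → 3-byte form EF A2 90 at offsets 2–4.
U+5B34 → 3-byte form E5 AC B4 at offsets 5–7.
Offset 6 falls in char 4's range; it's byte 2 of E5 AC B4 = 0xAC.

0xAC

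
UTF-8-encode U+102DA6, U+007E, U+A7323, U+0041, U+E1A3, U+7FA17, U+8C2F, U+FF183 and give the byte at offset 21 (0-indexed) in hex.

U+102DA6 → 4-byte form F4 82 B6 A6 at offsets 0–3.
U+007E → 1-byte form 7E at offsets 4–4.
U+A7323 → 4-byte form F2 A7 8C A3 at offsets 5–8.
U+0041 → 1-byte form 41 at offsets 9–9.
U+E1A3 → 3-byte form EE 86 A3 at offsets 10–12.
U+7FA17 → 4-byte form F1 BF A8 97 at offsets 13–16.
U+8C2F → 3-byte form E8 B0 AF at offsets 17–19.
U+FF183 → 4-byte form F3 BF 86 83 at offsets 20–23.
Offset 21 falls in char 8's range; it's byte 2 of F3 BF 86 83 = 0xBF.

0xBF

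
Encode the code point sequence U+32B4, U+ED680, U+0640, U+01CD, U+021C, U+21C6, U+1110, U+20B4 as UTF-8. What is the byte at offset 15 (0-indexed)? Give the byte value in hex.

U+32B4 → 3-byte form E3 8A B4 at offsets 0–2.
U+ED680 → 4-byte form F3 AD 9A 80 at offsets 3–6.
U+0640 → 2-byte form D9 80 at offsets 7–8.
U+01CD → 2-byte form C7 8D at offsets 9–10.
U+021C → 2-byte form C8 9C at offsets 11–12.
U+21C6 → 3-byte form E2 87 86 at offsets 13–15.
Offset 15 falls in char 6's range; it's byte 3 of E2 87 86 = 0x86.

0x86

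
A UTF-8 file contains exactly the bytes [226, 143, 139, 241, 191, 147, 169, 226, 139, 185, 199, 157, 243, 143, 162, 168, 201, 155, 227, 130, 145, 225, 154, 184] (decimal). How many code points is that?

Byte at offset 0: 0xE2 = 11100010 → 3-byte char (#1). Advance 3.
Byte at offset 3: 0xF1 = 11110001 → 4-byte char (#2). Advance 4.
Byte at offset 7: 0xE2 = 11100010 → 3-byte char (#3). Advance 3.
Byte at offset 10: 0xC7 = 11000111 → 2-byte char (#4). Advance 2.
Byte at offset 12: 0xF3 = 11110011 → 4-byte char (#5). Advance 4.
Byte at offset 16: 0xC9 = 11001001 → 2-byte char (#6). Advance 2.
Byte at offset 18: 0xE3 = 11100011 → 3-byte char (#7). Advance 3.
Byte at offset 21: 0xE1 = 11100001 → 3-byte char (#8). Advance 3.
Reached end at offset 24 after 8 code points.

8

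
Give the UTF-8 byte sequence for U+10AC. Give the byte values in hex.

E1 82 AC

U+10AC = 0x10AC = 4268 decimal. In range U+0800–U+FFFF → 3-byte form: 1110xxxx 10xxxxxx 10xxxxxx.
Binary (16 bits): 0001000010101100.
Split 4+6+6: 0001 | 000010 | 101100.
Byte 1: 11100001 = 0xE1.
Byte 2: 10000010 = 0x82.
Byte 3: 10101100 = 0xAC.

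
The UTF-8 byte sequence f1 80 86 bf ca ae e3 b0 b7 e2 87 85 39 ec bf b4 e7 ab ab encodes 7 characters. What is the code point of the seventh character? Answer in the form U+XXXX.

U+7AEB

Offset 0: leading byte 0xF1 = 11110001 → 4-byte char #1 = F1 80 86 BF.
Offset 4: leading byte 0xCA = 11001010 → 2-byte char #2 = CA AE.
Offset 6: leading byte 0xE3 = 11100011 → 3-byte char #3 = E3 B0 B7.
Offset 9: leading byte 0xE2 = 11100010 → 3-byte char #4 = E2 87 85.
Offset 12: leading byte 0x39 = 00111001 → 1-byte char #5 = 39.
Offset 13: leading byte 0xEC = 11101100 → 3-byte char #6 = EC BF B4.
Offset 16: leading byte 0xE7 = 11100111 → 3-byte char #7 = E7 AB AB.
Leading byte 0xE7 = 11100111 matches 1110xxxx → 3-byte sequence.
Byte 1: 0xE7 = 11100111, payload 0111 (4 bits).
Byte 2: 0xAB = 10101011 (10xxxxxx ✓), payload 101011.
Byte 3: 0xAB = 10101011 (10xxxxxx ✓), payload 101011.
Concatenate: 0111101011101011 = 0x7AEB (16 bits → U+7AEB).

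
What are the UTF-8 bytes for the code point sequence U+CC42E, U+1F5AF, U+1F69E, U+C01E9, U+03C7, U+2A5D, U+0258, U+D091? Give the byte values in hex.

F3 8C 90 AE F0 9F 96 AF F0 9F 9A 9E F3 80 87 A9 CF 87 E2 A9 9D C9 98 ED 82 91

U+CC42E: 4-byte form → F3 8C 90 AE.
U+1F5AF: 4-byte form → F0 9F 96 AF.
U+1F69E: 4-byte form → F0 9F 9A 9E.
U+C01E9: 4-byte form → F3 80 87 A9.
U+03C7: 2-byte form → CF 87.
U+2A5D: 3-byte form → E2 A9 9D.
U+0258: 2-byte form → C9 98.
U+D091: 3-byte form → ED 82 91.
Concatenated (26 bytes): F3 8C 90 AE F0 9F 96 AF F0 9F 9A 9E F3 80 87 A9 CF 87 E2 A9 9D C9 98 ED 82 91.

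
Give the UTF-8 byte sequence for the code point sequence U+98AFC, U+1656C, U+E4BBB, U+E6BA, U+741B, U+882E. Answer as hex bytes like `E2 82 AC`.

F2 98 AB BC F0 96 95 AC F3 A4 AE BB EE 9A BA E7 90 9B E8 A0 AE

U+98AFC: 4-byte form → F2 98 AB BC.
U+1656C: 4-byte form → F0 96 95 AC.
U+E4BBB: 4-byte form → F3 A4 AE BB.
U+E6BA: 3-byte form → EE 9A BA.
U+741B: 3-byte form → E7 90 9B.
U+882E: 3-byte form → E8 A0 AE.
Concatenated (21 bytes): F2 98 AB BC F0 96 95 AC F3 A4 AE BB EE 9A BA E7 90 9B E8 A0 AE.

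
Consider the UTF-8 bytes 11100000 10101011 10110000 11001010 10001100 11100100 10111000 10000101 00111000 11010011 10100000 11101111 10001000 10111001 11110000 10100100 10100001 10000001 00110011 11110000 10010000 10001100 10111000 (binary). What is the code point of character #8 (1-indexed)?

U+0033

Offset 0: leading byte 0xE0 = 11100000 → 3-byte char #1 = E0 AB B0.
Offset 3: leading byte 0xCA = 11001010 → 2-byte char #2 = CA 8C.
Offset 5: leading byte 0xE4 = 11100100 → 3-byte char #3 = E4 B8 85.
Offset 8: leading byte 0x38 = 00111000 → 1-byte char #4 = 38.
Offset 9: leading byte 0xD3 = 11010011 → 2-byte char #5 = D3 A0.
Offset 11: leading byte 0xEF = 11101111 → 3-byte char #6 = EF 88 B9.
Offset 14: leading byte 0xF0 = 11110000 → 4-byte char #7 = F0 A4 A1 81.
Offset 18: leading byte 0x33 = 00110011 → 1-byte char #8 = 33.
Leading byte 0x33 = 00110011 matches 0xxxxxxx → 1-byte sequence.
Byte 1: 0x33 = 00110011, payload 0110011 (7 bits).
Concatenate: 0110011 = 0x33 (7 bits → U+0033).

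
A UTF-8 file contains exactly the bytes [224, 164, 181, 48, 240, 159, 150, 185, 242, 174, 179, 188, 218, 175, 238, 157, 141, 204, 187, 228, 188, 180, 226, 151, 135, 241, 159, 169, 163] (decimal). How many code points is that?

10

Byte at offset 0: 0xE0 = 11100000 → 3-byte char (#1). Advance 3.
Byte at offset 3: 0x30 = 00110000 → 1-byte char (#2). Advance 1.
Byte at offset 4: 0xF0 = 11110000 → 4-byte char (#3). Advance 4.
Byte at offset 8: 0xF2 = 11110010 → 4-byte char (#4). Advance 4.
Byte at offset 12: 0xDA = 11011010 → 2-byte char (#5). Advance 2.
Byte at offset 14: 0xEE = 11101110 → 3-byte char (#6). Advance 3.
Byte at offset 17: 0xCC = 11001100 → 2-byte char (#7). Advance 2.
Byte at offset 19: 0xE4 = 11100100 → 3-byte char (#8). Advance 3.
Byte at offset 22: 0xE2 = 11100010 → 3-byte char (#9). Advance 3.
Byte at offset 25: 0xF1 = 11110001 → 4-byte char (#10). Advance 4.
Reached end at offset 29 after 10 code points.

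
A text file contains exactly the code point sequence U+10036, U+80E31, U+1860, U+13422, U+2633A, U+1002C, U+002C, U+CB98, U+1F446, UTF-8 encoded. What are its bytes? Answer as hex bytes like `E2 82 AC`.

F0 90 80 B6 F2 80 B8 B1 E1 A1 A0 F0 93 90 A2 F0 A6 8C BA F0 90 80 AC 2C EC AE 98 F0 9F 91 86

U+10036: 4-byte form → F0 90 80 B6.
U+80E31: 4-byte form → F2 80 B8 B1.
U+1860: 3-byte form → E1 A1 A0.
U+13422: 4-byte form → F0 93 90 A2.
U+2633A: 4-byte form → F0 A6 8C BA.
U+1002C: 4-byte form → F0 90 80 AC.
U+002C: 1-byte form → 2C.
U+CB98: 3-byte form → EC AE 98.
U+1F446: 4-byte form → F0 9F 91 86.
Concatenated (31 bytes): F0 90 80 B6 F2 80 B8 B1 E1 A1 A0 F0 93 90 A2 F0 A6 8C BA F0 90 80 AC 2C EC AE 98 F0 9F 91 86.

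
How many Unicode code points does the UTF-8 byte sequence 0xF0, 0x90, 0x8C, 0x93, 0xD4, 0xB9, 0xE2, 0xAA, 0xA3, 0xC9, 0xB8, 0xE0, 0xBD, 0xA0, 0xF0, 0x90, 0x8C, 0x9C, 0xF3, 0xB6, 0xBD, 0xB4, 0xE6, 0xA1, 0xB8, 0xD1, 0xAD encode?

9

Byte at offset 0: 0xF0 = 11110000 → 4-byte char (#1). Advance 4.
Byte at offset 4: 0xD4 = 11010100 → 2-byte char (#2). Advance 2.
Byte at offset 6: 0xE2 = 11100010 → 3-byte char (#3). Advance 3.
Byte at offset 9: 0xC9 = 11001001 → 2-byte char (#4). Advance 2.
Byte at offset 11: 0xE0 = 11100000 → 3-byte char (#5). Advance 3.
Byte at offset 14: 0xF0 = 11110000 → 4-byte char (#6). Advance 4.
Byte at offset 18: 0xF3 = 11110011 → 4-byte char (#7). Advance 4.
Byte at offset 22: 0xE6 = 11100110 → 3-byte char (#8). Advance 3.
Byte at offset 25: 0xD1 = 11010001 → 2-byte char (#9). Advance 2.
Reached end at offset 27 after 9 code points.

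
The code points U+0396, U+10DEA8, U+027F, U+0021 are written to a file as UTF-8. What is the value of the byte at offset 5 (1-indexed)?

1-indexed offset 5 is 0-indexed offset 4.
U+0396 → 2-byte form CE 96 at offsets 0–1.
U+10DEA8 → 4-byte form F4 8D BA A8 at offsets 2–5.
Offset 4 falls in char 2's range; it's byte 3 of F4 8D BA A8 = 0xBA.

0xBA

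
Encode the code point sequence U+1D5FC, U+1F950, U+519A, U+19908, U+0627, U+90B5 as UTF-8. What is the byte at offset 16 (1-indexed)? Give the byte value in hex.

0xD8

1-indexed offset 16 is 0-indexed offset 15.
U+1D5FC → 4-byte form F0 9D 97 BC at offsets 0–3.
U+1F950 → 4-byte form F0 9F A5 90 at offsets 4–7.
U+519A → 3-byte form E5 86 9A at offsets 8–10.
U+19908 → 4-byte form F0 99 A4 88 at offsets 11–14.
U+0627 → 2-byte form D8 A7 at offsets 15–16.
Offset 15 falls in char 5's range; it's byte 1 of D8 A7 = 0xD8.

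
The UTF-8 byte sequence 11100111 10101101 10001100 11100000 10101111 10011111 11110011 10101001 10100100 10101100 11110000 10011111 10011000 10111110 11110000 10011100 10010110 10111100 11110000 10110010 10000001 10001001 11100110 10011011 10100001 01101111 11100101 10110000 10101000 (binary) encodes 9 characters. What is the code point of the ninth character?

U+5C28

Offset 0: leading byte 0xE7 = 11100111 → 3-byte char #1 = E7 AD 8C.
Offset 3: leading byte 0xE0 = 11100000 → 3-byte char #2 = E0 AF 9F.
Offset 6: leading byte 0xF3 = 11110011 → 4-byte char #3 = F3 A9 A4 AC.
Offset 10: leading byte 0xF0 = 11110000 → 4-byte char #4 = F0 9F 98 BE.
Offset 14: leading byte 0xF0 = 11110000 → 4-byte char #5 = F0 9C 96 BC.
Offset 18: leading byte 0xF0 = 11110000 → 4-byte char #6 = F0 B2 81 89.
Offset 22: leading byte 0xE6 = 11100110 → 3-byte char #7 = E6 9B A1.
Offset 25: leading byte 0x6F = 01101111 → 1-byte char #8 = 6F.
Offset 26: leading byte 0xE5 = 11100101 → 3-byte char #9 = E5 B0 A8.
Leading byte 0xE5 = 11100101 matches 1110xxxx → 3-byte sequence.
Byte 1: 0xE5 = 11100101, payload 0101 (4 bits).
Byte 2: 0xB0 = 10110000 (10xxxxxx ✓), payload 110000.
Byte 3: 0xA8 = 10101000 (10xxxxxx ✓), payload 101000.
Concatenate: 0101110000101000 = 0x5C28 (16 bits → U+5C28).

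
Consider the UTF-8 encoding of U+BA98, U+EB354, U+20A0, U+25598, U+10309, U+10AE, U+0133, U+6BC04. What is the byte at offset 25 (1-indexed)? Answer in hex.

0xAB

1-indexed offset 25 is 0-indexed offset 24.
U+BA98 → 3-byte form EB AA 98 at offsets 0–2.
U+EB354 → 4-byte form F3 AB 8D 94 at offsets 3–6.
U+20A0 → 3-byte form E2 82 A0 at offsets 7–9.
U+25598 → 4-byte form F0 A5 96 98 at offsets 10–13.
U+10309 → 4-byte form F0 90 8C 89 at offsets 14–17.
U+10AE → 3-byte form E1 82 AE at offsets 18–20.
U+0133 → 2-byte form C4 B3 at offsets 21–22.
U+6BC04 → 4-byte form F1 AB B0 84 at offsets 23–26.
Offset 24 falls in char 8's range; it's byte 2 of F1 AB B0 84 = 0xAB.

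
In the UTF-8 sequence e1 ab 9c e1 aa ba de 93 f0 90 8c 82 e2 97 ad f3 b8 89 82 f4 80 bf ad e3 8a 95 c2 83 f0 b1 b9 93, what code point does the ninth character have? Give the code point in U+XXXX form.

Offset 0: leading byte 0xE1 = 11100001 → 3-byte char #1 = E1 AB 9C.
Offset 3: leading byte 0xE1 = 11100001 → 3-byte char #2 = E1 AA BA.
Offset 6: leading byte 0xDE = 11011110 → 2-byte char #3 = DE 93.
Offset 8: leading byte 0xF0 = 11110000 → 4-byte char #4 = F0 90 8C 82.
Offset 12: leading byte 0xE2 = 11100010 → 3-byte char #5 = E2 97 AD.
Offset 15: leading byte 0xF3 = 11110011 → 4-byte char #6 = F3 B8 89 82.
Offset 19: leading byte 0xF4 = 11110100 → 4-byte char #7 = F4 80 BF AD.
Offset 23: leading byte 0xE3 = 11100011 → 3-byte char #8 = E3 8A 95.
Offset 26: leading byte 0xC2 = 11000010 → 2-byte char #9 = C2 83.
Leading byte 0xC2 = 11000010 matches 110xxxxx → 2-byte sequence.
Byte 1: 0xC2 = 11000010, payload 00010 (5 bits).
Byte 2: 0x83 = 10000011 (10xxxxxx ✓), payload 000011.
Concatenate: 00010000011 = 0x83 (11 bits → U+0083).

U+0083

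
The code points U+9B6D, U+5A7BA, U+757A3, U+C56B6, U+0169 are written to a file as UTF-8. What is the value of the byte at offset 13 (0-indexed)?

U+9B6D → 3-byte form E9 AD AD at offsets 0–2.
U+5A7BA → 4-byte form F1 9A 9E BA at offsets 3–6.
U+757A3 → 4-byte form F1 B5 9E A3 at offsets 7–10.
U+C56B6 → 4-byte form F3 85 9A B6 at offsets 11–14.
Offset 13 falls in char 4's range; it's byte 3 of F3 85 9A B6 = 0x9A.

0x9A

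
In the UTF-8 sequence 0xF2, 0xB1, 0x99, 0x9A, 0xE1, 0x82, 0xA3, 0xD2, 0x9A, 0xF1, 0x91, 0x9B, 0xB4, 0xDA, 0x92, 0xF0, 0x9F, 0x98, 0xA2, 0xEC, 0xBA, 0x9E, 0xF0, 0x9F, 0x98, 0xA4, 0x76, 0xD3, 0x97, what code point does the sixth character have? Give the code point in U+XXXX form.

U+1F622

Offset 0: leading byte 0xF2 = 11110010 → 4-byte char #1 = F2 B1 99 9A.
Offset 4: leading byte 0xE1 = 11100001 → 3-byte char #2 = E1 82 A3.
Offset 7: leading byte 0xD2 = 11010010 → 2-byte char #3 = D2 9A.
Offset 9: leading byte 0xF1 = 11110001 → 4-byte char #4 = F1 91 9B B4.
Offset 13: leading byte 0xDA = 11011010 → 2-byte char #5 = DA 92.
Offset 15: leading byte 0xF0 = 11110000 → 4-byte char #6 = F0 9F 98 A2.
Leading byte 0xF0 = 11110000 matches 11110xxx → 4-byte sequence.
Byte 1: 0xF0 = 11110000, payload 000 (3 bits).
Byte 2: 0x9F = 10011111 (10xxxxxx ✓), payload 011111.
Byte 3: 0x98 = 10011000 (10xxxxxx ✓), payload 011000.
Byte 4: 0xA2 = 10100010 (10xxxxxx ✓), payload 100010.
Concatenate: 000011111011000100010 = 0x1F622 (21 bits → U+1F622).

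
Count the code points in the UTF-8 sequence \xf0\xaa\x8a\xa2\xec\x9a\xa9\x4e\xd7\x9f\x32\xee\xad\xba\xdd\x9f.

Byte at offset 0: 0xF0 = 11110000 → 4-byte char (#1). Advance 4.
Byte at offset 4: 0xEC = 11101100 → 3-byte char (#2). Advance 3.
Byte at offset 7: 0x4E = 01001110 → 1-byte char (#3). Advance 1.
Byte at offset 8: 0xD7 = 11010111 → 2-byte char (#4). Advance 2.
Byte at offset 10: 0x32 = 00110010 → 1-byte char (#5). Advance 1.
Byte at offset 11: 0xEE = 11101110 → 3-byte char (#6). Advance 3.
Byte at offset 14: 0xDD = 11011101 → 2-byte char (#7). Advance 2.
Reached end at offset 16 after 7 code points.

7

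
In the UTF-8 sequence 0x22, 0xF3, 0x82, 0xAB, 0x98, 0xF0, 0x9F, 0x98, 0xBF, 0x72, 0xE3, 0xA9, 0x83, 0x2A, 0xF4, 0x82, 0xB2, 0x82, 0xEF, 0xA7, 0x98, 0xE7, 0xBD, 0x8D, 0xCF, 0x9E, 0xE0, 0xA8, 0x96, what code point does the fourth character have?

Offset 0: leading byte 0x22 = 00100010 → 1-byte char #1 = 22.
Offset 1: leading byte 0xF3 = 11110011 → 4-byte char #2 = F3 82 AB 98.
Offset 5: leading byte 0xF0 = 11110000 → 4-byte char #3 = F0 9F 98 BF.
Offset 9: leading byte 0x72 = 01110010 → 1-byte char #4 = 72.
Leading byte 0x72 = 01110010 matches 0xxxxxxx → 1-byte sequence.
Byte 1: 0x72 = 01110010, payload 1110010 (7 bits).
Concatenate: 1110010 = 0x72 (7 bits → U+0072).

U+0072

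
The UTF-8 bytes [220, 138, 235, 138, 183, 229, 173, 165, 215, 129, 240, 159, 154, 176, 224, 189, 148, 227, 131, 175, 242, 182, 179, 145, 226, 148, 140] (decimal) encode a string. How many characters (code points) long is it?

Byte at offset 0: 0xDC = 11011100 → 2-byte char (#1). Advance 2.
Byte at offset 2: 0xEB = 11101011 → 3-byte char (#2). Advance 3.
Byte at offset 5: 0xE5 = 11100101 → 3-byte char (#3). Advance 3.
Byte at offset 8: 0xD7 = 11010111 → 2-byte char (#4). Advance 2.
Byte at offset 10: 0xF0 = 11110000 → 4-byte char (#5). Advance 4.
Byte at offset 14: 0xE0 = 11100000 → 3-byte char (#6). Advance 3.
Byte at offset 17: 0xE3 = 11100011 → 3-byte char (#7). Advance 3.
Byte at offset 20: 0xF2 = 11110010 → 4-byte char (#8). Advance 4.
Byte at offset 24: 0xE2 = 11100010 → 3-byte char (#9). Advance 3.
Reached end at offset 27 after 9 code points.

9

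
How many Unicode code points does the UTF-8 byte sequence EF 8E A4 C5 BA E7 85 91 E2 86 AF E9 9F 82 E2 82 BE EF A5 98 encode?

7

Byte at offset 0: 0xEF = 11101111 → 3-byte char (#1). Advance 3.
Byte at offset 3: 0xC5 = 11000101 → 2-byte char (#2). Advance 2.
Byte at offset 5: 0xE7 = 11100111 → 3-byte char (#3). Advance 3.
Byte at offset 8: 0xE2 = 11100010 → 3-byte char (#4). Advance 3.
Byte at offset 11: 0xE9 = 11101001 → 3-byte char (#5). Advance 3.
Byte at offset 14: 0xE2 = 11100010 → 3-byte char (#6). Advance 3.
Byte at offset 17: 0xEF = 11101111 → 3-byte char (#7). Advance 3.
Reached end at offset 20 after 7 code points.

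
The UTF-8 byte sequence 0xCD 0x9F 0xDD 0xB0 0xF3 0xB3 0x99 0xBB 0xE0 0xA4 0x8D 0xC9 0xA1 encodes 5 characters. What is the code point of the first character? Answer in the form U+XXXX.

Offset 0: leading byte 0xCD = 11001101 → 2-byte char #1 = CD 9F.
Leading byte 0xCD = 11001101 matches 110xxxxx → 2-byte sequence.
Byte 1: 0xCD = 11001101, payload 01101 (5 bits).
Byte 2: 0x9F = 10011111 (10xxxxxx ✓), payload 011111.
Concatenate: 01101011111 = 0x35F (11 bits → U+035F).

U+035F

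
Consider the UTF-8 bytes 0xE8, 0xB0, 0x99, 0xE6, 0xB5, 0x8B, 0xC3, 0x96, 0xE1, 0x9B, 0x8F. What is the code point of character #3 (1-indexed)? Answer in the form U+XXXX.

Offset 0: leading byte 0xE8 = 11101000 → 3-byte char #1 = E8 B0 99.
Offset 3: leading byte 0xE6 = 11100110 → 3-byte char #2 = E6 B5 8B.
Offset 6: leading byte 0xC3 = 11000011 → 2-byte char #3 = C3 96.
Leading byte 0xC3 = 11000011 matches 110xxxxx → 2-byte sequence.
Byte 1: 0xC3 = 11000011, payload 00011 (5 bits).
Byte 2: 0x96 = 10010110 (10xxxxxx ✓), payload 010110.
Concatenate: 00011010110 = 0xD6 (11 bits → U+00D6).

U+00D6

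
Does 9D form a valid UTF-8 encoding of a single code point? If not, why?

Byte 0x9D = 10011101 has the form 10xxxxxx — a continuation byte — but there is no preceding leading byte.

invalid (continuation byte with no leading byte)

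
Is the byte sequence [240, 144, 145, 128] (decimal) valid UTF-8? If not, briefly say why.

valid

Leading byte 0xF0 = 11110000 → 4-byte form.
Continuation bytes 0x90=10010000, 0x91=10010001, 0x80=10000000 all match 10xxxxxx.
Decoded value 0x10440 is ≥ 0x10000 (shortest form) and not a surrogate.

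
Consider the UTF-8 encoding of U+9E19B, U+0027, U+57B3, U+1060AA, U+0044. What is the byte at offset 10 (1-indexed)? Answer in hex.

0x86

1-indexed offset 10 is 0-indexed offset 9.
U+9E19B → 4-byte form F2 9E 86 9B at offsets 0–3.
U+0027 → 1-byte form 27 at offsets 4–4.
U+57B3 → 3-byte form E5 9E B3 at offsets 5–7.
U+1060AA → 4-byte form F4 86 82 AA at offsets 8–11.
Offset 9 falls in char 4's range; it's byte 2 of F4 86 82 AA = 0x86.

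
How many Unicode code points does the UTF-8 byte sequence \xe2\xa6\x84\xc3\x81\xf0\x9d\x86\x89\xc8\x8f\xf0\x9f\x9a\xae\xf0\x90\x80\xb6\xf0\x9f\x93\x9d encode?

7

Byte at offset 0: 0xE2 = 11100010 → 3-byte char (#1). Advance 3.
Byte at offset 3: 0xC3 = 11000011 → 2-byte char (#2). Advance 2.
Byte at offset 5: 0xF0 = 11110000 → 4-byte char (#3). Advance 4.
Byte at offset 9: 0xC8 = 11001000 → 2-byte char (#4). Advance 2.
Byte at offset 11: 0xF0 = 11110000 → 4-byte char (#5). Advance 4.
Byte at offset 15: 0xF0 = 11110000 → 4-byte char (#6). Advance 4.
Byte at offset 19: 0xF0 = 11110000 → 4-byte char (#7). Advance 4.
Reached end at offset 23 after 7 code points.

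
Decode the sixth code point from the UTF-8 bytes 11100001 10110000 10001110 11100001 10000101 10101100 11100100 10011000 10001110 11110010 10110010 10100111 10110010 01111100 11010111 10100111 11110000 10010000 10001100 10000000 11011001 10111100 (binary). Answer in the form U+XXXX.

Offset 0: leading byte 0xE1 = 11100001 → 3-byte char #1 = E1 B0 8E.
Offset 3: leading byte 0xE1 = 11100001 → 3-byte char #2 = E1 85 AC.
Offset 6: leading byte 0xE4 = 11100100 → 3-byte char #3 = E4 98 8E.
Offset 9: leading byte 0xF2 = 11110010 → 4-byte char #4 = F2 B2 A7 B2.
Offset 13: leading byte 0x7C = 01111100 → 1-byte char #5 = 7C.
Offset 14: leading byte 0xD7 = 11010111 → 2-byte char #6 = D7 A7.
Leading byte 0xD7 = 11010111 matches 110xxxxx → 2-byte sequence.
Byte 1: 0xD7 = 11010111, payload 10111 (5 bits).
Byte 2: 0xA7 = 10100111 (10xxxxxx ✓), payload 100111.
Concatenate: 10111100111 = 0x5E7 (11 bits → U+05E7).

U+05E7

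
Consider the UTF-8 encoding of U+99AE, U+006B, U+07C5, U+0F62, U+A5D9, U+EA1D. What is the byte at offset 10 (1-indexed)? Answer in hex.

1-indexed offset 10 is 0-indexed offset 9.
U+99AE → 3-byte form E9 A6 AE at offsets 0–2.
U+006B → 1-byte form 6B at offsets 3–3.
U+07C5 → 2-byte form DF 85 at offsets 4–5.
U+0F62 → 3-byte form E0 BD A2 at offsets 6–8.
U+A5D9 → 3-byte form EA 97 99 at offsets 9–11.
Offset 9 falls in char 5's range; it's byte 1 of EA 97 99 = 0xEA.

0xEA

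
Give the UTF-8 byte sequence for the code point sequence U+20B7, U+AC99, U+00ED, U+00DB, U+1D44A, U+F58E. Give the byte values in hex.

E2 82 B7 EA B2 99 C3 AD C3 9B F0 9D 91 8A EF 96 8E

U+20B7: 3-byte form → E2 82 B7.
U+AC99: 3-byte form → EA B2 99.
U+00ED: 2-byte form → C3 AD.
U+00DB: 2-byte form → C3 9B.
U+1D44A: 4-byte form → F0 9D 91 8A.
U+F58E: 3-byte form → EF 96 8E.
Concatenated (17 bytes): E2 82 B7 EA B2 99 C3 AD C3 9B F0 9D 91 8A EF 96 8E.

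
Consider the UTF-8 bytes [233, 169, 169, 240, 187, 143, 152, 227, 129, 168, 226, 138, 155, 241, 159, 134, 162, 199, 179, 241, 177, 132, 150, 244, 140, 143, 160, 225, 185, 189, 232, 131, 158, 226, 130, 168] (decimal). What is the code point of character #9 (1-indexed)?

Offset 0: leading byte 0xE9 = 11101001 → 3-byte char #1 = E9 A9 A9.
Offset 3: leading byte 0xF0 = 11110000 → 4-byte char #2 = F0 BB 8F 98.
Offset 7: leading byte 0xE3 = 11100011 → 3-byte char #3 = E3 81 A8.
Offset 10: leading byte 0xE2 = 11100010 → 3-byte char #4 = E2 8A 9B.
Offset 13: leading byte 0xF1 = 11110001 → 4-byte char #5 = F1 9F 86 A2.
Offset 17: leading byte 0xC7 = 11000111 → 2-byte char #6 = C7 B3.
Offset 19: leading byte 0xF1 = 11110001 → 4-byte char #7 = F1 B1 84 96.
Offset 23: leading byte 0xF4 = 11110100 → 4-byte char #8 = F4 8C 8F A0.
Offset 27: leading byte 0xE1 = 11100001 → 3-byte char #9 = E1 B9 BD.
Leading byte 0xE1 = 11100001 matches 1110xxxx → 3-byte sequence.
Byte 1: 0xE1 = 11100001, payload 0001 (4 bits).
Byte 2: 0xB9 = 10111001 (10xxxxxx ✓), payload 111001.
Byte 3: 0xBD = 10111101 (10xxxxxx ✓), payload 111101.
Concatenate: 0001111001111101 = 0x1E7D (16 bits → U+1E7D).

U+1E7D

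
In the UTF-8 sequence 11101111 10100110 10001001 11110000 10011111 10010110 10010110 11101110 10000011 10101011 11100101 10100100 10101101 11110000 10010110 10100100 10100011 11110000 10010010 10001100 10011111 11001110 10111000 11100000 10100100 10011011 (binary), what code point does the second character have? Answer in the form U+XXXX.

U+1F596

Offset 0: leading byte 0xEF = 11101111 → 3-byte char #1 = EF A6 89.
Offset 3: leading byte 0xF0 = 11110000 → 4-byte char #2 = F0 9F 96 96.
Leading byte 0xF0 = 11110000 matches 11110xxx → 4-byte sequence.
Byte 1: 0xF0 = 11110000, payload 000 (3 bits).
Byte 2: 0x9F = 10011111 (10xxxxxx ✓), payload 011111.
Byte 3: 0x96 = 10010110 (10xxxxxx ✓), payload 010110.
Byte 4: 0x96 = 10010110 (10xxxxxx ✓), payload 010110.
Concatenate: 000011111010110010110 = 0x1F596 (21 bits → U+1F596).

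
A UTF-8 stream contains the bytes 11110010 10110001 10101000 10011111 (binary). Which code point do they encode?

Leading byte 0xF2 = 11110010 matches 11110xxx → 4-byte sequence.
Byte 1: 0xF2 = 11110010, payload 010 (3 bits).
Byte 2: 0xB1 = 10110001 (10xxxxxx ✓), payload 110001.
Byte 3: 0xA8 = 10101000 (10xxxxxx ✓), payload 101000.
Byte 4: 0x9F = 10011111 (10xxxxxx ✓), payload 011111.
Concatenate: 010110001101000011111 = 0xB1A1F (21 bits → U+B1A1F).

U+B1A1F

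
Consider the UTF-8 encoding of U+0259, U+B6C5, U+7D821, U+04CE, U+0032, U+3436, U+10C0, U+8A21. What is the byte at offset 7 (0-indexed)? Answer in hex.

0xA0

U+0259 → 2-byte form C9 99 at offsets 0–1.
U+B6C5 → 3-byte form EB 9B 85 at offsets 2–4.
U+7D821 → 4-byte form F1 BD A0 A1 at offsets 5–8.
Offset 7 falls in char 3's range; it's byte 3 of F1 BD A0 A1 = 0xA0.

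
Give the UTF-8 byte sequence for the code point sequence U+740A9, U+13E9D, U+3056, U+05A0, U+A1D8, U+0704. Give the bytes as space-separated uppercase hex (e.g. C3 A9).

F1 B4 82 A9 F0 93 BA 9D E3 81 96 D6 A0 EA 87 98 DC 84

U+740A9: 4-byte form → F1 B4 82 A9.
U+13E9D: 4-byte form → F0 93 BA 9D.
U+3056: 3-byte form → E3 81 96.
U+05A0: 2-byte form → D6 A0.
U+A1D8: 3-byte form → EA 87 98.
U+0704: 2-byte form → DC 84.
Concatenated (18 bytes): F1 B4 82 A9 F0 93 BA 9D E3 81 96 D6 A0 EA 87 98 DC 84.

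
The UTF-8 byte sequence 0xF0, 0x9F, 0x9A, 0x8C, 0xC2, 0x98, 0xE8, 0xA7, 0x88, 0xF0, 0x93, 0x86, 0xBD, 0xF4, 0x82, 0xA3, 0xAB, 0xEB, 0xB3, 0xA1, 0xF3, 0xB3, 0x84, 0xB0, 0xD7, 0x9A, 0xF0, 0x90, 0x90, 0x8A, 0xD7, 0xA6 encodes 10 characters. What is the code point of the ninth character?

Offset 0: leading byte 0xF0 = 11110000 → 4-byte char #1 = F0 9F 9A 8C.
Offset 4: leading byte 0xC2 = 11000010 → 2-byte char #2 = C2 98.
Offset 6: leading byte 0xE8 = 11101000 → 3-byte char #3 = E8 A7 88.
Offset 9: leading byte 0xF0 = 11110000 → 4-byte char #4 = F0 93 86 BD.
Offset 13: leading byte 0xF4 = 11110100 → 4-byte char #5 = F4 82 A3 AB.
Offset 17: leading byte 0xEB = 11101011 → 3-byte char #6 = EB B3 A1.
Offset 20: leading byte 0xF3 = 11110011 → 4-byte char #7 = F3 B3 84 B0.
Offset 24: leading byte 0xD7 = 11010111 → 2-byte char #8 = D7 9A.
Offset 26: leading byte 0xF0 = 11110000 → 4-byte char #9 = F0 90 90 8A.
Leading byte 0xF0 = 11110000 matches 11110xxx → 4-byte sequence.
Byte 1: 0xF0 = 11110000, payload 000 (3 bits).
Byte 2: 0x90 = 10010000 (10xxxxxx ✓), payload 010000.
Byte 3: 0x90 = 10010000 (10xxxxxx ✓), payload 010000.
Byte 4: 0x8A = 10001010 (10xxxxxx ✓), payload 001010.
Concatenate: 000010000010000001010 = 0x1040A (21 bits → U+1040A).

U+1040A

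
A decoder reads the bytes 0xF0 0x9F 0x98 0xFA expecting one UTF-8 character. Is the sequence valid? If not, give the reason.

Leading byte 0xF0 = 11110000 → 4-byte form.
Byte 4 is 0xFA = 11111010, which is not 10xxxxxx — expected a continuation byte.

invalid (non-continuation byte where continuation expected)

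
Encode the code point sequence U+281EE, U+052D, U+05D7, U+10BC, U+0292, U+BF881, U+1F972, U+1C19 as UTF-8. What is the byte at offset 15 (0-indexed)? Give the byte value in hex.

0xA2

U+281EE → 4-byte form F0 A8 87 AE at offsets 0–3.
U+052D → 2-byte form D4 AD at offsets 4–5.
U+05D7 → 2-byte form D7 97 at offsets 6–7.
U+10BC → 3-byte form E1 82 BC at offsets 8–10.
U+0292 → 2-byte form CA 92 at offsets 11–12.
U+BF881 → 4-byte form F2 BF A2 81 at offsets 13–16.
Offset 15 falls in char 6's range; it's byte 3 of F2 BF A2 81 = 0xA2.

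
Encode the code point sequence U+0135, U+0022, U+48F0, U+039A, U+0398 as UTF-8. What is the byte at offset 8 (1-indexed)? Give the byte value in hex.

0x9A

1-indexed offset 8 is 0-indexed offset 7.
U+0135 → 2-byte form C4 B5 at offsets 0–1.
U+0022 → 1-byte form 22 at offsets 2–2.
U+48F0 → 3-byte form E4 A3 B0 at offsets 3–5.
U+039A → 2-byte form CE 9A at offsets 6–7.
Offset 7 falls in char 4's range; it's byte 2 of CE 9A = 0x9A.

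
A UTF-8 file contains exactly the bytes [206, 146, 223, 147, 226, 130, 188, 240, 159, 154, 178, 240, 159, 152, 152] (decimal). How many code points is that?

Byte at offset 0: 0xCE = 11001110 → 2-byte char (#1). Advance 2.
Byte at offset 2: 0xDF = 11011111 → 2-byte char (#2). Advance 2.
Byte at offset 4: 0xE2 = 11100010 → 3-byte char (#3). Advance 3.
Byte at offset 7: 0xF0 = 11110000 → 4-byte char (#4). Advance 4.
Byte at offset 11: 0xF0 = 11110000 → 4-byte char (#5). Advance 4.
Reached end at offset 15 after 5 code points.

5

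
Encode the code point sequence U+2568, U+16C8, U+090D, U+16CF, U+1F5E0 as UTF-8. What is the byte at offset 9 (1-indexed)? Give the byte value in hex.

0x8D

1-indexed offset 9 is 0-indexed offset 8.
U+2568 → 3-byte form E2 95 A8 at offsets 0–2.
U+16C8 → 3-byte form E1 9B 88 at offsets 3–5.
U+090D → 3-byte form E0 A4 8D at offsets 6–8.
Offset 8 falls in char 3's range; it's byte 3 of E0 A4 8D = 0x8D.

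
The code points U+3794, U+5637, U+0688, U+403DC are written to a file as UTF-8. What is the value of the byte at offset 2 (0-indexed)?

0x94

U+3794 → 3-byte form E3 9E 94 at offsets 0–2.
Offset 2 falls in char 1's range; it's byte 3 of E3 9E 94 = 0x94.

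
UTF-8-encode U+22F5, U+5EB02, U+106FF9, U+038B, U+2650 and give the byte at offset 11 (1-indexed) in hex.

0xB9

1-indexed offset 11 is 0-indexed offset 10.
U+22F5 → 3-byte form E2 8B B5 at offsets 0–2.
U+5EB02 → 4-byte form F1 9E AC 82 at offsets 3–6.
U+106FF9 → 4-byte form F4 86 BF B9 at offsets 7–10.
Offset 10 falls in char 3's range; it's byte 4 of F4 86 BF B9 = 0xB9.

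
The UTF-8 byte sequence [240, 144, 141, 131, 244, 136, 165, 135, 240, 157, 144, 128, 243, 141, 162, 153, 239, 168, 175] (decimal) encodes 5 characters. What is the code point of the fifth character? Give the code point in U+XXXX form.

Offset 0: leading byte 0xF0 = 11110000 → 4-byte char #1 = F0 90 8D 83.
Offset 4: leading byte 0xF4 = 11110100 → 4-byte char #2 = F4 88 A5 87.
Offset 8: leading byte 0xF0 = 11110000 → 4-byte char #3 = F0 9D 90 80.
Offset 12: leading byte 0xF3 = 11110011 → 4-byte char #4 = F3 8D A2 99.
Offset 16: leading byte 0xEF = 11101111 → 3-byte char #5 = EF A8 AF.
Leading byte 0xEF = 11101111 matches 1110xxxx → 3-byte sequence.
Byte 1: 0xEF = 11101111, payload 1111 (4 bits).
Byte 2: 0xA8 = 10101000 (10xxxxxx ✓), payload 101000.
Byte 3: 0xAF = 10101111 (10xxxxxx ✓), payload 101111.
Concatenate: 1111101000101111 = 0xFA2F (16 bits → U+FA2F).

U+FA2F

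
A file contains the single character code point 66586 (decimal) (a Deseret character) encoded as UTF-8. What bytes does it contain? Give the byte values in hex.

U+1041A = 0x1041A = 66586 decimal. In range U+10000–U+10FFFF → 4-byte form: 11110xxx 10xxxxxx 10xxxxxx 10xxxxxx.
Binary (21 bits): 000010000010000011010.
Split 3+6+6+6: 000 | 010000 | 010000 | 011010.
Byte 1: 11110000 = 0xF0.
Byte 2: 10010000 = 0x90.
Byte 3: 10010000 = 0x90.
Byte 4: 10011010 = 0x9A.

F0 90 90 9A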